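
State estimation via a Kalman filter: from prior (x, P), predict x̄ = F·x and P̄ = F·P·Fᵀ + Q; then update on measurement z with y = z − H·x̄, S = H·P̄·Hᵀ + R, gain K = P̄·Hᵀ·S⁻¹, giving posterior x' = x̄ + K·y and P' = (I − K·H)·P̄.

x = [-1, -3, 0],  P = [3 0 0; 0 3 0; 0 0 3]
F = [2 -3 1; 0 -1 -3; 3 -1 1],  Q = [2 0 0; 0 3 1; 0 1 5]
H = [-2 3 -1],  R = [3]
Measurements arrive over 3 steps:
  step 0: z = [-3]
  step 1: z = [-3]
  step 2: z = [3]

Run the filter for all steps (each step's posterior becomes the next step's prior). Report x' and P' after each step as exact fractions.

step 0: x' = [1103/166, 275/83, -113/332], P' = [3823/166 1534/83 3293/332; 1534/83 1387/83 1054/83; 3293/332 1054/83 12463/664]
step 1: x' = [3407623/1177914, 5594863/1177914, 13529155/1177914], P' = [11582747/2355828 7473515/2355828 -713599/2355828; 7473515/2355828 18908495/2355828 39877037/2355828; -713599/2355828 39877037/2355828 122352863/2355828]
step 2: x' = [12761699021/4736490469, 65944691423/14209471407, 26546536996/4736490469], P' = [23518370436/4736490469 16355919362/4736490469 2063800296/4736490469; 16355919362/4736490469 78804053719/14209471407 41706970257/4736490469; 2063800296/4736490469 41706970257/4736490469 121974413724/4736490469]

step 0: x̄ = F·x = [7, 3, 0]
step 0: P̄ = F·P·Fᵀ + Q = [44 0 30; 0 33 -5; 30 -5 38]
step 0: y = z − H·x̄ = [2]
step 0: S = H·P̄·Hᵀ + R = [664]
step 0: K = P̄·Hᵀ·S⁻¹ = [-59/332; 13/83; -113/664]
step 0: x' = x̄ + K·y = [1103/166, 275/83, -113/332]
step 0: P' = (I − K·H)·P̄ = [3823/166 1534/83 3293/332; 1534/83 1387/83 1054/83; 3293/332 1054/83 12463/664]
step 1: x̄ = F·x = [999/332, -761/332, 5405/332]
step 1: P̄ = F·P·Fᵀ + Q = [3311/664 -705/664 1713/664; -705/664 175847/664 -104855/664; 1713/664 -104855/664 113527/664]
step 1: y = z − H·x̄ = [4345/166]
step 1: S = H·P̄·Hᵀ + R = [588957/166]
step 1: K = P̄·Hᵀ·S⁻¹ = [-5225/1177914; 316903/1177914; -215759/1177914]
step 1: x' = x̄ + K·y = [3407623/1177914, 5594863/1177914, 13529155/1177914]
step 1: P' = (I − K·H)·P̄ = [11582747/2355828 7473515/2355828 -713599/2355828; 7473515/2355828 18908495/2355828 39877037/2355828; -713599/2355828 39877037/2355828 122352863/2355828]
step 2: x̄ = F·x = [593302/196319, -23091164/588957, 6052387/392638]
step 2: P̄ = F·P·Fᵀ + Q = [981097/196319 -165187/196319 548337/392638; -165187/196319 341603492/588957 -47006391/392638; 548337/392638 -47006391/392638 42802821/785276]
step 2: y = z − H·x̄ = [55785837/392638]
step 2: S = H·P̄·Hᵀ + R = [4736490469/785276]
step 2: K = P̄·Hᵀ·S⁻¹ = [-10927694/4736490469; 1461748246/4736490469; -327034515/4736490469]
step 2: x' = x̄ + K·y = [12761699021/4736490469, 65944691423/14209471407, 26546536996/4736490469]
step 2: P' = (I − K·H)·P̄ = [23518370436/4736490469 16355919362/4736490469 2063800296/4736490469; 16355919362/4736490469 78804053719/14209471407 41706970257/4736490469; 2063800296/4736490469 41706970257/4736490469 121974413724/4736490469]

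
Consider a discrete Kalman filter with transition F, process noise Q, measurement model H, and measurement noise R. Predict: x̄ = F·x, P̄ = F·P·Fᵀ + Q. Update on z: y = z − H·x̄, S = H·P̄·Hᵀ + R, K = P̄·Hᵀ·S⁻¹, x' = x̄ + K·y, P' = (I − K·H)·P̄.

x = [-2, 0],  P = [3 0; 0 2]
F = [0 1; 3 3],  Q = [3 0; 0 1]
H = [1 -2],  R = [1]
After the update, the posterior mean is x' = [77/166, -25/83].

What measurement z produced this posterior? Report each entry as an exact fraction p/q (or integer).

z = [1]

x̄ = F·x = [0, -6]
P̄ = F·P·Fᵀ + Q = [5 6; 6 46]
S = H·P̄·Hᵀ + R = [166]
K = P̄·Hᵀ·S⁻¹ = [-7/166; -43/83]
x' − x̄ = [77/166, 473/83] = K·y
y = (KᵀK)⁻¹·Kᵀ·(x' − x̄) = [-11]
z = y + H·x̄ = [-11] + [12] = [1]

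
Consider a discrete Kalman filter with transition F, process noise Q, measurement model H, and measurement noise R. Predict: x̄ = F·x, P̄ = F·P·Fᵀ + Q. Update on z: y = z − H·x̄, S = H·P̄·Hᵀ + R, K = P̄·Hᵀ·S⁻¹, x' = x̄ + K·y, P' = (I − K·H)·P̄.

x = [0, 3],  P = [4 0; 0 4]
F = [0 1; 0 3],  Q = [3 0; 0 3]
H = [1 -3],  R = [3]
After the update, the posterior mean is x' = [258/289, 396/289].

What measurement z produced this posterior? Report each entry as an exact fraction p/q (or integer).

x̄ = F·x = [3, 9]
P̄ = F·P·Fᵀ + Q = [7 12; 12 39]
S = H·P̄·Hᵀ + R = [289]
K = P̄·Hᵀ·S⁻¹ = [-29/289; -105/289]
x' − x̄ = [-609/289, -2205/289] = K·y
y = (KᵀK)⁻¹·Kᵀ·(x' − x̄) = [21]
z = y + H·x̄ = [21] + [-24] = [-3]

z = [-3]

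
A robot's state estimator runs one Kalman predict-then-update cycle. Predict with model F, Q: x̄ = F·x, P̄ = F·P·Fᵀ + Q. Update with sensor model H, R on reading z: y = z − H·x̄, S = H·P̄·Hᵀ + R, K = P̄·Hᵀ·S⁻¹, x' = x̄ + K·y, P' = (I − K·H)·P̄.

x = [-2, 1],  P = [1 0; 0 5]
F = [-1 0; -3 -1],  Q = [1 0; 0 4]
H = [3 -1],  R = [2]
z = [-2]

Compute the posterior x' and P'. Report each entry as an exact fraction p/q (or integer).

x' = [31/20, 127/20]
P' = [31/20 87/20; 87/20 279/20]

x̄ = F·x = [2, 5]
P̄ = F·P·Fᵀ + Q = [2 3; 3 18]
y = z − H·x̄ = [-3]
S = H·P̄·Hᵀ + R = [20]
K = P̄·Hᵀ·S⁻¹ = [3/20; -9/20]
x' = x̄ + K·y = [31/20, 127/20]
P' = (I − K·H)·P̄ = [31/20 87/20; 87/20 279/20]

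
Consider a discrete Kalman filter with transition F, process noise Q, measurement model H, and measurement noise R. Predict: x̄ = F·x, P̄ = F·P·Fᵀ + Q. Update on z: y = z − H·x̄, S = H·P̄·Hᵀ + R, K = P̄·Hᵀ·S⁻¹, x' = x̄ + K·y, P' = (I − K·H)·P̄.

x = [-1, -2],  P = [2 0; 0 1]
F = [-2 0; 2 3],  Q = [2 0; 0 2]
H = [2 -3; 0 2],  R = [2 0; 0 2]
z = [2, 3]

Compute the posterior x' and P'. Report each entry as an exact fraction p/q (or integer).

x̄ = F·x = [2, -8]
P̄ = F·P·Fᵀ + Q = [10 -8; -8 19]
y = z − H·x̄ = [-26, 19]
S = H·P̄·Hᵀ + R = [309 -146; -146 78]
K = P̄·Hᵀ·S⁻¹ = [548/1393 740/1393; -73/1393 542/1393]
x' = x̄ + K·y = [2598/1393, 1052/1393]
P' = (I − K·H)·P̄ = [1658/1393 740/1393; 740/1393 542/1393]

x' = [2598/1393, 1052/1393]
P' = [1658/1393 740/1393; 740/1393 542/1393]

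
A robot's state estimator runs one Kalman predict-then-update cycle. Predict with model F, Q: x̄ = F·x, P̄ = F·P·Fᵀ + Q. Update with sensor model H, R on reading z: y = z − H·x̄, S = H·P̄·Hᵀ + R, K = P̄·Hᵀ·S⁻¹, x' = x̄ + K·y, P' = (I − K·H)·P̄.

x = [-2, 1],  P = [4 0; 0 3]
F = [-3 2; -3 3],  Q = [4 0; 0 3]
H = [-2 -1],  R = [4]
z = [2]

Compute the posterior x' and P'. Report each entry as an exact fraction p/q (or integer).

x' = [-157/247, -126/247]
P' = [362/247 -408/247; -408/247 1164/247]

x̄ = F·x = [8, 9]
P̄ = F·P·Fᵀ + Q = [52 54; 54 66]
y = z − H·x̄ = [27]
S = H·P̄·Hᵀ + R = [494]
K = P̄·Hᵀ·S⁻¹ = [-79/247; -87/247]
x' = x̄ + K·y = [-157/247, -126/247]
P' = (I − K·H)·P̄ = [362/247 -408/247; -408/247 1164/247]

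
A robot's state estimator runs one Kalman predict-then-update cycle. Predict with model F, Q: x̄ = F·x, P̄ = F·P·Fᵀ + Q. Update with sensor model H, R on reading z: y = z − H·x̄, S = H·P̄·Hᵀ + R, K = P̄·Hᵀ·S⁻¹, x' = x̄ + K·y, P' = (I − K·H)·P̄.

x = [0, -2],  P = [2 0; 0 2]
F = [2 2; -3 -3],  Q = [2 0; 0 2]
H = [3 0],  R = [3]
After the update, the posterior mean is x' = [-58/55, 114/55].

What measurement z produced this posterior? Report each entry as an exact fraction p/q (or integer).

z = [-3]

x̄ = F·x = [-4, 6]
P̄ = F·P·Fᵀ + Q = [18 -24; -24 38]
S = H·P̄·Hᵀ + R = [165]
K = P̄·Hᵀ·S⁻¹ = [18/55; -24/55]
x' − x̄ = [162/55, -216/55] = K·y
y = (KᵀK)⁻¹·Kᵀ·(x' − x̄) = [9]
z = y + H·x̄ = [9] + [-12] = [-3]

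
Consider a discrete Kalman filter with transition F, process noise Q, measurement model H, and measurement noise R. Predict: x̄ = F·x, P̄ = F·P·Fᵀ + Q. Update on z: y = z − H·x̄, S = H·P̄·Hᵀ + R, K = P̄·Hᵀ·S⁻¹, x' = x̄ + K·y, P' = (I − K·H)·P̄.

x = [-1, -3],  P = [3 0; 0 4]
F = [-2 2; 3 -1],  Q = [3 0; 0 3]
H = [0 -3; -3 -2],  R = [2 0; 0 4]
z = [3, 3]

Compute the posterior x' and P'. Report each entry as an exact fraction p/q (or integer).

x̄ = F·x = [-4, 0]
P̄ = F·P·Fᵀ + Q = [31 -26; -26 34]
y = z − H·x̄ = [3, -9]
S = H·P̄·Hᵀ + R = [308 -30; -30 107]
K = P̄·Hᵀ·S⁻¹ = [1779/8014 -1286/4007; -5307/16028 5/8014]
x' = x̄ + K·y = [-3571/8014, -16011/16028]
P' = (I − K·H)·P̄ = [2110/4007 -593/4007; -593/4007 1769/8014]

x' = [-3571/8014, -16011/16028]
P' = [2110/4007 -593/4007; -593/4007 1769/8014]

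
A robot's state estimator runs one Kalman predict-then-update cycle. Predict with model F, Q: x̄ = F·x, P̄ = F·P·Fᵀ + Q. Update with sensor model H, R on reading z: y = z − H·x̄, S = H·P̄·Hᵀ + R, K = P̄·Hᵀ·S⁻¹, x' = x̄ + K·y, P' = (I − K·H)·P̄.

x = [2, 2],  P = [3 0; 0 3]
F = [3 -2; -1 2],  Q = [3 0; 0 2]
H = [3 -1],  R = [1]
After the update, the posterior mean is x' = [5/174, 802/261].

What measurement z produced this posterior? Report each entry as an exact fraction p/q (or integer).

x̄ = F·x = [2, 2]
P̄ = F·P·Fᵀ + Q = [42 -21; -21 17]
S = H·P̄·Hᵀ + R = [522]
K = P̄·Hᵀ·S⁻¹ = [49/174; -40/261]
x' − x̄ = [-343/174, 280/261] = K·y
y = (KᵀK)⁻¹·Kᵀ·(x' − x̄) = [-7]
z = y + H·x̄ = [-7] + [4] = [-3]

z = [-3]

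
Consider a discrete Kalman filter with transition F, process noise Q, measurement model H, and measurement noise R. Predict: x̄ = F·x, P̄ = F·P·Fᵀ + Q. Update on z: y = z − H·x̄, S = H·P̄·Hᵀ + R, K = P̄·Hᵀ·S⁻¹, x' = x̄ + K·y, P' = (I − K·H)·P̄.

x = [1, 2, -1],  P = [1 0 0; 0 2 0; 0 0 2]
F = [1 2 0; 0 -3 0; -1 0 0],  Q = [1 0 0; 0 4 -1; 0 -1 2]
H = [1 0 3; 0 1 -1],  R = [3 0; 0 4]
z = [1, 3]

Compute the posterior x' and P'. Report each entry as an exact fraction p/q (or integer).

x' = [319/175, 94/175, -99/175]
P' = [1053/175 -647/175 -363/175; -647/175 2459/525 237/175; -363/175 237/175 173/175]

x̄ = F·x = [5, -6, -1]
P̄ = F·P·Fᵀ + Q = [10 -12 -1; -12 22 -1; -1 -1 3]
y = z − H·x̄ = [-1, 8]
S = H·P̄·Hᵀ + R = [34 -23; -23 31]
K = P̄·Hᵀ·S⁻¹ = [-12/175 -71/175; 64/525 437/525; 52/175 16/175]
x' = x̄ + K·y = [319/175, 94/175, -99/175]
P' = (I − K·H)·P̄ = [1053/175 -647/175 -363/175; -647/175 2459/525 237/175; -363/175 237/175 173/175]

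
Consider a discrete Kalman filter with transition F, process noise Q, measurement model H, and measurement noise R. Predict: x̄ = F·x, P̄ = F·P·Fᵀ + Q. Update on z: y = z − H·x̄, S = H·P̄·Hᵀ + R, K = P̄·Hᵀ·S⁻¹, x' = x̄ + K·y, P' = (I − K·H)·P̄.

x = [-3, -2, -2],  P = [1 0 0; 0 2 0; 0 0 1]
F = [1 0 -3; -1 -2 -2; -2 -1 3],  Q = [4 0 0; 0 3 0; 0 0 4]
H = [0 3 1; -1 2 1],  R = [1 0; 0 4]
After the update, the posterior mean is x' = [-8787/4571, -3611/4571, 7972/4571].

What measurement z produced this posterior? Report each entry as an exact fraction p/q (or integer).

z = [-1, 3]

x̄ = F·x = [3, 11, 2]
P̄ = F·P·Fᵀ + Q = [14 5 -11; 5 16 0; -11 0 19]
S = H·P̄·Hᵀ + R = [164 111; 111 103]
K = P̄·Hᵀ·S⁻¹ = [2077/4571 -2904/4571; 1947/4571 -900/4571; -1373/4571 2811/4571]
x' − x̄ = [-22500/4571, -53892/4571, -1170/4571] = K·y
y = (KᵀK)⁻¹·Kᵀ·(x' − x̄) = [-36, -18]
z = y + H·x̄ = [-36, -18] + [35, 21] = [-1, 3]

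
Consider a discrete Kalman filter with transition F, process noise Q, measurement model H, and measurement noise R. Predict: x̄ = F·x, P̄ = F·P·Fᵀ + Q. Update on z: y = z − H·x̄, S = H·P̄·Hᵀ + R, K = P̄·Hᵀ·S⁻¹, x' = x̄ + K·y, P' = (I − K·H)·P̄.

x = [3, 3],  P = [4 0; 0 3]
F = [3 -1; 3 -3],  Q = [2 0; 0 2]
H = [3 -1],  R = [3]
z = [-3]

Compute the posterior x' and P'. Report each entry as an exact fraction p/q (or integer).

x' = [-636/167, -1470/167]
P' = [763/167 2055/167; 2055/167 5955/167]

x̄ = F·x = [6, 0]
P̄ = F·P·Fᵀ + Q = [41 45; 45 65]
y = z − H·x̄ = [-21]
S = H·P̄·Hᵀ + R = [167]
K = P̄·Hᵀ·S⁻¹ = [78/167; 70/167]
x' = x̄ + K·y = [-636/167, -1470/167]
P' = (I − K·H)·P̄ = [763/167 2055/167; 2055/167 5955/167]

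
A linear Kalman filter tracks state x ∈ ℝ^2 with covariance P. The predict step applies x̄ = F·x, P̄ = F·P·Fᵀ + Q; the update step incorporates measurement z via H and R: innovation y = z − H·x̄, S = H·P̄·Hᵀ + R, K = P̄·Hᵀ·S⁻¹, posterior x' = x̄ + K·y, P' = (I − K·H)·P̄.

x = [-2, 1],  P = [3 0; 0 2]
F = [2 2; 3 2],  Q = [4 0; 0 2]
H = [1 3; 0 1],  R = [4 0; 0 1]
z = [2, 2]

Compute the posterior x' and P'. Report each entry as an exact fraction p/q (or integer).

x' = [78/877, 844/877]
P' = [2852/877 -532/877; -532/877 360/877]

x̄ = F·x = [-2, -4]
P̄ = F·P·Fᵀ + Q = [24 26; 26 37]
y = z − H·x̄ = [16, 6]
S = H·P̄·Hᵀ + R = [517 137; 137 38]
K = P̄·Hᵀ·S⁻¹ = [314/877 -532/877; 137/877 360/877]
x' = x̄ + K·y = [78/877, 844/877]
P' = (I − K·H)·P̄ = [2852/877 -532/877; -532/877 360/877]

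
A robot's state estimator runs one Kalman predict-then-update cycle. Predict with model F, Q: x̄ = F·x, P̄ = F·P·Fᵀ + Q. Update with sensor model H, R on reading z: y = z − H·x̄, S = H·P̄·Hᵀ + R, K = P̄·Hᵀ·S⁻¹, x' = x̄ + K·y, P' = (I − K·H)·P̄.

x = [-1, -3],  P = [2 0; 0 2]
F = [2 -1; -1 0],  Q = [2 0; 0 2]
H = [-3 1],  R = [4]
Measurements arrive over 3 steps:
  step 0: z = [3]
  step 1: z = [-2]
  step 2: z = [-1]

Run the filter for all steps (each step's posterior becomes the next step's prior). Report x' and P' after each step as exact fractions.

step 0: x' = [-3/7, 11/7], P' = [4/7 4/7; 4/7 76/35]
step 1: x' = [51/208, -93/208], P' = [237/416 253/416; 253/416 909/416]
step 2: x' = [1787/4788, -283/4788], P' = [2725/4788 2923/4788; 2923/4788 10501/4788]

step 0: x̄ = F·x = [1, 1]
step 0: P̄ = F·P·Fᵀ + Q = [12 -4; -4 4]
step 0: y = z − H·x̄ = [5]
step 0: S = H·P̄·Hᵀ + R = [140]
step 0: K = P̄·Hᵀ·S⁻¹ = [-2/7; 4/35]
step 0: x' = x̄ + K·y = [-3/7, 11/7]
step 0: P' = (I − K·H)·P̄ = [4/7 4/7; 4/7 76/35]
step 1: x̄ = F·x = [-17/7, 3/7]
step 1: P̄ = F·P·Fᵀ + Q = [146/35 -4/7; -4/7 18/7]
step 1: y = z − H·x̄ = [-68/7]
step 1: S = H·P̄·Hᵀ + R = [1664/35]
step 1: K = P̄·Hᵀ·S⁻¹ = [-229/832; 75/832]
step 1: x' = x̄ + K·y = [51/208, -93/208]
step 1: P' = (I − K·H)·P̄ = [237/416 253/416; 253/416 909/416]
step 2: x̄ = F·x = [15/16, -51/208]
step 2: P̄ = F·P·Fᵀ + Q = [129/32 -17/32; -17/32 1069/416]
step 2: y = z − H·x̄ = [107/52]
step 2: S = H·P̄·Hᵀ + R = [1197/26]
step 2: K = P̄·Hᵀ·S⁻¹ = [-1313/4788; 433/4788]
step 2: x' = x̄ + K·y = [1787/4788, -283/4788]
step 2: P' = (I − K·H)·P̄ = [2725/4788 2923/4788; 2923/4788 10501/4788]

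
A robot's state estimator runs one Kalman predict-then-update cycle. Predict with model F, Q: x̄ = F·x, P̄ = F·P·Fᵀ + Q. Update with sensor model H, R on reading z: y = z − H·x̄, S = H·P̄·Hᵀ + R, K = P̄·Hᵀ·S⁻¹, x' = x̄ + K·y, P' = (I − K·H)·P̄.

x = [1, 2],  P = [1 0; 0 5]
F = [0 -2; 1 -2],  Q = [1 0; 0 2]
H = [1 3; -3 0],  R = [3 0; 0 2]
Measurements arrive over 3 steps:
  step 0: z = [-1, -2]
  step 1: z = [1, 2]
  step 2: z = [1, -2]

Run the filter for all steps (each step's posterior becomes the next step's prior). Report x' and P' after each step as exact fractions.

step 0: x̄ = F·x = [-4, -3]
step 0: P̄ = F·P·Fᵀ + Q = [21 20; 20 23]
step 0: y = z − H·x̄ = [12, -14]
step 0: S = H·P̄·Hᵀ + R = [351 -243; -243 191]
step 0: K = P̄·Hᵀ·S⁻¹ = [3/148 -45/148; 2419/7992 21/296]
step 0: x' = x̄ + K·y = [1/2, -13/36]
step 0: P' = (I − K·H)·P̄ = [15/74 -7/148; -7/148 2545/7992]
step 1: x̄ = F·x = [13/18, 11/9]
step 1: P̄ = F·P·Fᵀ + Q = [4543/1998 1367/999; 1367/999 3662/999]
step 1: y = z − H·x̄ = [-61/18, 25/6]
step 1: S = H·P̄·Hᵀ + R = [92857/1998 -12745/666; -12745/666 4987/222]
step 1: K = P̄·Hᵀ·S⁻¹ = [25490/1354247 -389511/1354247; 398036/1354247 91602/1354247]
step 1: x' = x̄ + K·y = [-731278/1354247, 687966/1354247]
step 1: P' = (I − K·H)·P̄ = [259674/1354247 -61068/1354247; -61068/1354247 418392/1354247]
step 2: x̄ = F·x = [-1375932/1354247, -2107210/1354247]
step 2: P̄ = F·P·Fᵀ + Q = [3027815/1354247 1795704/1354247; 1795704/1354247 4886008/1354247]
step 2: y = z − H·x̄ = [9051809/1354247, -6836290/1354247]
step 2: S = H·P̄·Hᵀ + R = [61838852/1354247 -25244781/1354247; -25244781/1354247 29958829/1354247]
step 2: K = P̄·Hᵀ·S⁻¹ = [16829854/897414301 -257912199/897414301; 37652760/128202043 8675136/128202043]
step 2: x' = x̄ + K·y = [502657312/897414301, 8396710/128202043]
step 2: P' = (I − K·H)·P̄ = [171941466/897414301 -5783424/128202043; -5783424/128202043 39580568/128202043]

step 0: x' = [1/2, -13/36], P' = [15/74 -7/148; -7/148 2545/7992]
step 1: x' = [-731278/1354247, 687966/1354247], P' = [259674/1354247 -61068/1354247; -61068/1354247 418392/1354247]
step 2: x' = [502657312/897414301, 8396710/128202043], P' = [171941466/897414301 -5783424/128202043; -5783424/128202043 39580568/128202043]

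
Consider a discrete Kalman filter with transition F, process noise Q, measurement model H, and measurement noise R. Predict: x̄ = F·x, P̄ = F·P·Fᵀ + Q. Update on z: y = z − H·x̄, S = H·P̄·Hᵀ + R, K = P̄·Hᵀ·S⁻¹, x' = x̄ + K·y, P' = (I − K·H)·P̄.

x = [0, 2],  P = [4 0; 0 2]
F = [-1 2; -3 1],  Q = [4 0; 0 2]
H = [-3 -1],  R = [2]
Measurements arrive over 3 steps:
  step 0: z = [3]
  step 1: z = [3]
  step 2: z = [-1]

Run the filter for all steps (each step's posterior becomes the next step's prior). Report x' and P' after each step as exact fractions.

step 0: x' = [20/141, -466/141], P' = [208/141 -560/141; -560/141 1768/141]
step 1: x' = [-46683/36700, 56939/73400], P' = [4871/9175 -19643/18350; -19643/18350 133619/36700]
step 2: x' = [-1453740/4005593, 8661936/4005593], P' = [6332480/12016779 -12648632/12016779; -12648632/12016779 42786230/12016779]

step 0: x̄ = F·x = [4, 2]
step 0: P̄ = F·P·Fᵀ + Q = [16 16; 16 40]
step 0: y = z − H·x̄ = [17]
step 0: S = H·P̄·Hᵀ + R = [282]
step 0: K = P̄·Hᵀ·S⁻¹ = [-32/141; -44/141]
step 0: x' = x̄ + K·y = [20/141, -466/141]
step 0: P' = (I − K·H)·P̄ = [208/141 -560/141; -560/141 1768/141]
step 1: x̄ = F·x = [-952/141, -526/141]
step 1: P̄ = F·P·Fᵀ + Q = [10084/141 8080/141; 8080/141 7282/141]
step 1: y = z − H·x̄ = [-2959/141]
step 1: S = H·P̄·Hᵀ + R = [146800/141]
step 1: K = P̄·Hᵀ·S⁻¹ = [-9583/36700; -15761/73400]
step 1: x' = x̄ + K·y = [-46683/36700, 56939/73400]
step 1: P' = (I − K·H)·P̄ = [4871/9175 -19643/18350; -19643/18350 133619/36700]
step 2: x̄ = F·x = [51811/18350, 337037/73400]
step 2: P̄ = F·P·Fᵀ + Q = [214476/9175 150173/9175; 150173/9175 618091/36700]
step 2: y = z − H·x̄ = [885369/73400]
step 2: S = H·P̄·Hᵀ + R = [12016779/36700]
step 2: K = P̄·Hᵀ·S⁻¹ = [-3174404/12016779; -2420167/12016779]
step 2: x' = x̄ + K·y = [-1453740/4005593, 8661936/4005593]
step 2: P' = (I − K·H)·P̄ = [6332480/12016779 -12648632/12016779; -12648632/12016779 42786230/12016779]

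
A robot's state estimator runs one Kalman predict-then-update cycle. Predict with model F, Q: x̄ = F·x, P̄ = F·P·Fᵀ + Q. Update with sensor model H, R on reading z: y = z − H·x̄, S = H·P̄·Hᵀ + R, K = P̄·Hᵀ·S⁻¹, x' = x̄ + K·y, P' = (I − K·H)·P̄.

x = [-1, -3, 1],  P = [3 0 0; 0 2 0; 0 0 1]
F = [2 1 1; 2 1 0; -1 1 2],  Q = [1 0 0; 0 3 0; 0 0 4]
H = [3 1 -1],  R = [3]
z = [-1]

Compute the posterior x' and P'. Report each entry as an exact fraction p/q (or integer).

x' = [-100/281, -397/281, -368/281]
P' = [400/281 -98/281 910/281; -98/281 808/281 325/281; 910/281 325/281 3124/281]

x̄ = F·x = [-4, -5, 0]
P̄ = F·P·Fᵀ + Q = [16 14 -2; 14 17 -4; -2 -4 13]
y = z − H·x̄ = [16]
S = H·P̄·Hᵀ + R = [281]
K = P̄·Hᵀ·S⁻¹ = [64/281; 63/281; -23/281]
x' = x̄ + K·y = [-100/281, -397/281, -368/281]
P' = (I − K·H)·P̄ = [400/281 -98/281 910/281; -98/281 808/281 325/281; 910/281 325/281 3124/281]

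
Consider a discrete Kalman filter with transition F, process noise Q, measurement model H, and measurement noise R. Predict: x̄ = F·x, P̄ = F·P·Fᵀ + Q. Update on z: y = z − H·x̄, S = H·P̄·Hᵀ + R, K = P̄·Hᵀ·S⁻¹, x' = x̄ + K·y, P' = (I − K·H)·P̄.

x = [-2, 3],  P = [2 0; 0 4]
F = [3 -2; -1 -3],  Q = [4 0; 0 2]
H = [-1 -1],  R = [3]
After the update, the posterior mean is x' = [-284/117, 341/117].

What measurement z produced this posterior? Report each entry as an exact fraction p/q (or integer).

z = [-1]

x̄ = F·x = [-12, -7]
P̄ = F·P·Fᵀ + Q = [38 18; 18 40]
S = H·P̄·Hᵀ + R = [117]
K = P̄·Hᵀ·S⁻¹ = [-56/117; -58/117]
x' − x̄ = [1120/117, 1160/117] = K·y
y = (KᵀK)⁻¹·Kᵀ·(x' − x̄) = [-20]
z = y + H·x̄ = [-20] + [19] = [-1]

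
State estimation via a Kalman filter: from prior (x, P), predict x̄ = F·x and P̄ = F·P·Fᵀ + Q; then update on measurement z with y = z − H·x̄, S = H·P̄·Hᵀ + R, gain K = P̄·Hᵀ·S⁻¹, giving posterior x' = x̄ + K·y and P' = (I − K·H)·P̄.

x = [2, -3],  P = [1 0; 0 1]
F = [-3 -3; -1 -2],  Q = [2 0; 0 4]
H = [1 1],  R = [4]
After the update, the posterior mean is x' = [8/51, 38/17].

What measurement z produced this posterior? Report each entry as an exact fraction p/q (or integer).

z = [2]

x̄ = F·x = [3, 4]
P̄ = F·P·Fᵀ + Q = [20 9; 9 9]
S = H·P̄·Hᵀ + R = [51]
K = P̄·Hᵀ·S⁻¹ = [29/51; 6/17]
x' − x̄ = [-145/51, -30/17] = K·y
y = (KᵀK)⁻¹·Kᵀ·(x' − x̄) = [-5]
z = y + H·x̄ = [-5] + [7] = [2]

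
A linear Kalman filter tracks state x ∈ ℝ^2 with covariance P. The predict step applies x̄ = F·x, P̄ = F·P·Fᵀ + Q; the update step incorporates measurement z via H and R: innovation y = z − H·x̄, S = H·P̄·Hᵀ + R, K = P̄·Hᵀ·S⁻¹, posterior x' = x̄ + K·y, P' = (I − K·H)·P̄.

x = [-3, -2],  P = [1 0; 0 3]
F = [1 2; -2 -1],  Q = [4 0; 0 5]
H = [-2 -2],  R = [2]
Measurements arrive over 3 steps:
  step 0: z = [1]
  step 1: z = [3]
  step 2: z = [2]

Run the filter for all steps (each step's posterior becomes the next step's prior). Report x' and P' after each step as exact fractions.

step 0: x' = [-8, 68/9], P' = [11 -32/3; -32/3 292/27]
step 1: x' = [-3081/2843, -723/2843], P' = [9775/2843 -9092/2843; -9092/2843 9817/2843]
step 2: x' = [-317263/129569, 192895/129569], P' = [449095/129569 -418772/129569; -418772/129569 451812/129569]

step 0: x̄ = F·x = [-7, 8]
step 0: P̄ = F·P·Fᵀ + Q = [17 -8; -8 12]
step 0: y = z − H·x̄ = [3]
step 0: S = H·P̄·Hᵀ + R = [54]
step 0: K = P̄·Hᵀ·S⁻¹ = [-1/3; -4/27]
step 0: x' = x̄ + K·y = [-8, 68/9]
step 0: P' = (I − K·H)·P̄ = [11 -32/3; -32/3 292/27]
step 1: x̄ = F·x = [64/9, 76/9]
step 1: P̄ = F·P·Fᵀ + Q = [421/27 262/27; 262/27 463/27]
step 1: y = z − H·x̄ = [307/9]
step 1: S = H·P̄·Hᵀ + R = [5686/27]
step 1: K = P̄·Hᵀ·S⁻¹ = [-683/2843; -725/2843]
step 1: x' = x̄ + K·y = [-3081/2843, -723/2843]
step 1: P' = (I − K·H)·P̄ = [9775/2843 -9092/2843; -9092/2843 9817/2843]
step 2: x̄ = F·x = [-4527/2843, 6885/2843]
step 2: P̄ = F·P·Fᵀ + Q = [24047/2843 6276/2843; 6276/2843 26764/2843]
step 2: y = z − H·x̄ = [10402/2843]
step 2: S = H·P̄·Hᵀ + R = [259138/2843]
step 2: K = P̄·Hᵀ·S⁻¹ = [-30323/129569; -33040/129569]
step 2: x' = x̄ + K·y = [-317263/129569, 192895/129569]
step 2: P' = (I − K·H)·P̄ = [449095/129569 -418772/129569; -418772/129569 451812/129569]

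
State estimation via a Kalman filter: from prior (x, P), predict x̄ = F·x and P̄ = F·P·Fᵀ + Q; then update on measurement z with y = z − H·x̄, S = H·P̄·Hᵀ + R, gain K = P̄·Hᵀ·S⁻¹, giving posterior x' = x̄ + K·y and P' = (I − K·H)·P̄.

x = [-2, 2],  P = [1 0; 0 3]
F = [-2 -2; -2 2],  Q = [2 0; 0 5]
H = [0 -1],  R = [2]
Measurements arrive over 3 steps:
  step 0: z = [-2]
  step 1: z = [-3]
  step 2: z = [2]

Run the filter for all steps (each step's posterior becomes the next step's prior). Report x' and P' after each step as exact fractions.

step 0: x̄ = F·x = [0, 8]
step 0: P̄ = F·P·Fᵀ + Q = [18 -8; -8 21]
step 0: y = z − H·x̄ = [6]
step 0: S = H·P̄·Hᵀ + R = [23]
step 0: K = P̄·Hᵀ·S⁻¹ = [8/23; -21/23]
step 0: x' = x̄ + K·y = [48/23, 58/23]
step 0: P' = (I − K·H)·P̄ = [350/23 -16/23; -16/23 42/23]
step 1: x̄ = F·x = [-212/23, 20/23]
step 1: P̄ = F·P·Fᵀ + Q = [1486/23 1232/23; 1232/23 1811/23]
step 1: y = z − H·x̄ = [-49/23]
step 1: S = H·P̄·Hᵀ + R = [1857/23]
step 1: K = P̄·Hᵀ·S⁻¹ = [-1232/1857; -1811/1857]
step 1: x' = x̄ + K·y = [-14492/1857, 5473/1857]
step 1: P' = (I − K·H)·P̄ = [53986/1857 2464/1857; 2464/1857 3622/1857]
step 2: x̄ = F·x = [18038/1857, 13310/619]
step 2: P̄ = F·P·Fᵀ + Q = [253858/1857 67152/619; 67152/619 73335/619]
step 2: y = z − H·x̄ = [14548/619]
step 2: S = H·P̄·Hᵀ + R = [74573/619]
step 2: K = P̄·Hᵀ·S⁻¹ = [-67152/74573; -73335/74573]
step 2: x' = x̄ + K·y = [-2561606/223719, -120050/74573]
step 2: P' = (I − K·H)·P̄ = [8728238/223719 134304/74573; 134304/74573 146670/74573]

step 0: x' = [48/23, 58/23], P' = [350/23 -16/23; -16/23 42/23]
step 1: x' = [-14492/1857, 5473/1857], P' = [53986/1857 2464/1857; 2464/1857 3622/1857]
step 2: x' = [-2561606/223719, -120050/74573], P' = [8728238/223719 134304/74573; 134304/74573 146670/74573]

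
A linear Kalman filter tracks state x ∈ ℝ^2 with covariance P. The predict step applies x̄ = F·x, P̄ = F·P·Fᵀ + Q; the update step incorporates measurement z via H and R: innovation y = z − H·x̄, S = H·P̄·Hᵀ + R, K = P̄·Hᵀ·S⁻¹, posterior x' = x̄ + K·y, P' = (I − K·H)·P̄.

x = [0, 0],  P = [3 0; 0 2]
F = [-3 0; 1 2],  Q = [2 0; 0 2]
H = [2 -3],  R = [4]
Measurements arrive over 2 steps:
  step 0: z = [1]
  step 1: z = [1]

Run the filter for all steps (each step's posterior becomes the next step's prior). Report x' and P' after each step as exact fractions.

step 0: x̄ = F·x = [0, 0]
step 0: P̄ = F·P·Fᵀ + Q = [29 -9; -9 13]
step 0: y = z − H·x̄ = [1]
step 0: S = H·P̄·Hᵀ + R = [345]
step 0: K = P̄·Hᵀ·S⁻¹ = [17/69; -19/115]
step 0: x' = x̄ + K·y = [17/69, -19/115]
step 0: P' = (I − K·H)·P̄ = [556/69 116/23; 116/23 412/115]
step 1: x̄ = F·x = [-17/23, -29/345]
step 1: P̄ = F·P·Fᵀ + Q = [1714/23 -1252/23; -1252/23 15374/345]
step 1: y = z − H·x̄ = [256/115]
step 1: S = H·P̄·Hᵀ + R = [155982/115]
step 1: K = P̄·Hᵀ·S⁻¹ = [17960/77991; -4649/25997]
step 1: x' = x̄ + K·y = [-17665/77991, -37603/77991]
step 1: P' = (I − K·H)·P̄ = [202258/77991 36964/25997; 36964/25997 92524/77991]

step 0: x' = [17/69, -19/115], P' = [556/69 116/23; 116/23 412/115]
step 1: x' = [-17665/77991, -37603/77991], P' = [202258/77991 36964/25997; 36964/25997 92524/77991]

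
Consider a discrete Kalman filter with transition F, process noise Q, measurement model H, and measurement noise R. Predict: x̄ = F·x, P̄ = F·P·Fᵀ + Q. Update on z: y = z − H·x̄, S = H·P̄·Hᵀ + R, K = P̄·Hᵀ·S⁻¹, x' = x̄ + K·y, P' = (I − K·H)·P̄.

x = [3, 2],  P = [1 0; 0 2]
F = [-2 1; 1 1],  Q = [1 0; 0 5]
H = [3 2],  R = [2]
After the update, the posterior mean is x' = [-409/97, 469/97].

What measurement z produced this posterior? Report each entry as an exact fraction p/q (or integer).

x̄ = F·x = [-4, 5]
P̄ = F·P·Fᵀ + Q = [7 0; 0 8]
S = H·P̄·Hᵀ + R = [97]
K = P̄·Hᵀ·S⁻¹ = [21/97; 16/97]
x' − x̄ = [-21/97, -16/97] = K·y
y = (KᵀK)⁻¹·Kᵀ·(x' − x̄) = [-1]
z = y + H·x̄ = [-1] + [-2] = [-3]

z = [-3]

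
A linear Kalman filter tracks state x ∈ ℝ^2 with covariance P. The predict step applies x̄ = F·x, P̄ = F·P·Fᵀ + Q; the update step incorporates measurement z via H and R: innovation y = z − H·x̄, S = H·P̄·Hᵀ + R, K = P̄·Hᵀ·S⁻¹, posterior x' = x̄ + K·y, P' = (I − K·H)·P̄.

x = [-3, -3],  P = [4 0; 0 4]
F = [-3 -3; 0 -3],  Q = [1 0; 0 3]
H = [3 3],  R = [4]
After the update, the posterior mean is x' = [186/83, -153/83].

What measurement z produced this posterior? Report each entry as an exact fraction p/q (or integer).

z = [1]

x̄ = F·x = [18, 9]
P̄ = F·P·Fᵀ + Q = [73 36; 36 39]
S = H·P̄·Hᵀ + R = [1660]
K = P̄·Hᵀ·S⁻¹ = [327/1660; 45/332]
x' − x̄ = [-1308/83, -900/83] = K·y
y = (KᵀK)⁻¹·Kᵀ·(x' − x̄) = [-80]
z = y + H·x̄ = [-80] + [81] = [1]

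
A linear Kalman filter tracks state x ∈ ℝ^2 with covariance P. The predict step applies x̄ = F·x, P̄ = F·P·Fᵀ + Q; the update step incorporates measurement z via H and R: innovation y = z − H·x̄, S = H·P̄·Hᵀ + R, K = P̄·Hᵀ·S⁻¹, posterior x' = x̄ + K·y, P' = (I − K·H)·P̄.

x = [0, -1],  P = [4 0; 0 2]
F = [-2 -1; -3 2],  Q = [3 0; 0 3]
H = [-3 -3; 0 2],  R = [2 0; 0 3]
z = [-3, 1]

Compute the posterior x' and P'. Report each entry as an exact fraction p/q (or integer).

x' = [1177/1745, 4264/12215]
P' = [2953/3490 -2247/3490; -2247/3490 16131/24430]

x̄ = F·x = [1, -2]
P̄ = F·P·Fᵀ + Q = [21 20; 20 47]
y = z − H·x̄ = [-6, 5]
S = H·P̄·Hᵀ + R = [974 -402; -402 191]
K = P̄·Hᵀ·S⁻¹ = [-1059/3490 -749/1745; -603/24430 5377/12215]
x' = x̄ + K·y = [1177/1745, 4264/12215]
P' = (I − K·H)·P̄ = [2953/3490 -2247/3490; -2247/3490 16131/24430]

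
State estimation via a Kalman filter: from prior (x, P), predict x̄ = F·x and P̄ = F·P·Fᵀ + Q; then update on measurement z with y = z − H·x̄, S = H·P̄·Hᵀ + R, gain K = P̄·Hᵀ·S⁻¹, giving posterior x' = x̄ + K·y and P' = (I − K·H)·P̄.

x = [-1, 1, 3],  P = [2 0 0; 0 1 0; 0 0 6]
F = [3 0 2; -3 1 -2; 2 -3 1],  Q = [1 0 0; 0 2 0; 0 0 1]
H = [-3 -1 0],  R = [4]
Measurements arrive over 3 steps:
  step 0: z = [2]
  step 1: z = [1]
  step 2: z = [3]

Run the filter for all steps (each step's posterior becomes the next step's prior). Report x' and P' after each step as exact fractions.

step 0: x' = [-231/184, 361/184, -773/184], P' = [343/184 -681/184 501/184; -681/184 1719/184 -1323/184; 501/184 -1323/184 2391/184]
step 1: x' = [-8419/20125, -16/2875, 38494/20125], P' = [65902/20125 -21922/2875 205998/20125; -21922/2875 174482/8625 -80478/2875; 205998/20125 -80478/2875 1061852/20125]
step 2: x' = [-137606966/70832375, 202288473/70832375, -297302612/70832375], P' = [232995378/70832375 -541806234/70832375 721831196/70832375; -541806234/70832375 1436242502/70832375 -1981258788/70832375; 721831196/70832375 -1981258788/70832375 3773072597/70832375]

step 0: x̄ = F·x = [3, -2, -2]
step 0: P̄ = F·P·Fᵀ + Q = [43 -42 24; -42 45 -27; 24 -27 24]
step 0: y = z − H·x̄ = [9]
step 0: S = H·P̄·Hᵀ + R = [184]
step 0: K = P̄·Hᵀ·S⁻¹ = [-87/184; 81/184; -45/184]
step 0: x' = x̄ + K·y = [-231/184, 361/184, -773/184]
step 0: P' = (I − K·H)·P̄ = [343/184 -681/184 501/184; -681/184 1719/184 -1323/184; 501/184 -1323/184 2391/184]
step 1: x̄ = F·x = [-2239/184, 325/23, -1159/92]
step 1: P̄ = F·P·Fᵀ + Q = [18847/184 -2919/23 12207/92; -2919/23 3766/23 -4032/23; 12207/92 -4032/23 9383/46]
step 1: y = z − H·x̄ = [-171/8]
step 1: S = H·P̄·Hᵀ + R = [2625/8]
step 1: K = P̄·Hᵀ·S⁻¹ = [-481/875; 248/375; -594/875]
step 1: x' = x̄ + K·y = [-8419/20125, -16/2875, 38494/20125]
step 1: P' = (I − K·H)·P̄ = [65902/20125 -21922/2875 205998/20125; -21922/2875 174482/8625 -80478/2875; 205998/20125 -80478/2875 1061852/20125]
step 2: x̄ = F·x = [51731/20125, -51843/20125, 21992/20125]
step 2: P̄ = F·P·Fᵀ + Q = [7332627/20125 -8899556/20125 8722264/20125; -8899556/20125 32801954/60375 -10813892/20125; 8722264/20125 -10813892/20125 11055223/20125]
step 2: y = z − H·x̄ = [6549/805]
step 2: S = H·P̄·Hᵀ + R = [566659/483]
step 2: K = P̄·Hᵀ·S⁻¹ = [-1571799/2833295; 1891762/2833295; -1842348/2833295]
step 2: x' = x̄ + K·y = [-137606966/70832375, 202288473/70832375, -297302612/70832375]
step 2: P' = (I − K·H)·P̄ = [232995378/70832375 -541806234/70832375 721831196/70832375; -541806234/70832375 1436242502/70832375 -1981258788/70832375; 721831196/70832375 -1981258788/70832375 3773072597/70832375]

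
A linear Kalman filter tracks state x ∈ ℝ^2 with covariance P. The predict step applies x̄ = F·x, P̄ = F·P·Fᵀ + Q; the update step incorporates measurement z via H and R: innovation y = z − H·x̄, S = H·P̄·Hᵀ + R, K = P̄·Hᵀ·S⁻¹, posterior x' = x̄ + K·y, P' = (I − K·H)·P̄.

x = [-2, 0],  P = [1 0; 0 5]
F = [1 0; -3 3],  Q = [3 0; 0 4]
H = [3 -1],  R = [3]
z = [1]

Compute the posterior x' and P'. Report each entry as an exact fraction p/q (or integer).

x̄ = F·x = [-2, 6]
P̄ = F·P·Fᵀ + Q = [4 -3; -3 58]
y = z − H·x̄ = [13]
S = H·P̄·Hᵀ + R = [115]
K = P̄·Hᵀ·S⁻¹ = [3/23; -67/115]
x' = x̄ + K·y = [-7/23, -181/115]
P' = (I − K·H)·P̄ = [47/23 132/23; 132/23 2181/115]

x' = [-7/23, -181/115]
P' = [47/23 132/23; 132/23 2181/115]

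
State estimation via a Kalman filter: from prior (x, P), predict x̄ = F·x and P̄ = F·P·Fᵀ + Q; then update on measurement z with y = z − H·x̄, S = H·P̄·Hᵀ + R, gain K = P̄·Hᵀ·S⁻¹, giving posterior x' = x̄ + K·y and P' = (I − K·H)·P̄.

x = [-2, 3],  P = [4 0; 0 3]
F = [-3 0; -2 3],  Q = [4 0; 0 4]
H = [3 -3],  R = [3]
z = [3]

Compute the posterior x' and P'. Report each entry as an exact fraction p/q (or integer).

x' = [546/59, 491/59]
P' = [1976/59 1968/59; 1968/59 3959/118]

x̄ = F·x = [6, 13]
P̄ = F·P·Fᵀ + Q = [40 24; 24 47]
y = z − H·x̄ = [24]
S = H·P̄·Hᵀ + R = [354]
K = P̄·Hᵀ·S⁻¹ = [8/59; -23/118]
x' = x̄ + K·y = [546/59, 491/59]
P' = (I − K·H)·P̄ = [1976/59 1968/59; 1968/59 3959/118]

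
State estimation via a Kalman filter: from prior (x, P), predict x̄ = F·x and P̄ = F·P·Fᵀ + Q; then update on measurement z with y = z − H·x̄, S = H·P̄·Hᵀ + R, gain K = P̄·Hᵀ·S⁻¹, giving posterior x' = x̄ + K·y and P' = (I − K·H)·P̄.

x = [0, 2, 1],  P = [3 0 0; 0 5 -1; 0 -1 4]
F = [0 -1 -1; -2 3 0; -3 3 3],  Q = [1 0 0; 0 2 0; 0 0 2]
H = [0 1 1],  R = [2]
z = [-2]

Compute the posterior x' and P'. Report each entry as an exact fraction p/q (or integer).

x̄ = F·x = [-3, 6, 9]
P̄ = F·P·Fᵀ + Q = [8 -12 -21; -12 59 54; -21 54 92]
y = z − H·x̄ = [-17]
S = H·P̄·Hᵀ + R = [261]
K = P̄·Hᵀ·S⁻¹ = [-11/87; 113/261; 146/261]
x' = x̄ + K·y = [-74/87, -355/261, -133/261]
P' = (I − K·H)·P̄ = [111/29 199/87 -221/87; 199/87 2630/261 -2404/261; -221/87 -2404/261 2696/261]

x' = [-74/87, -355/261, -133/261]
P' = [111/29 199/87 -221/87; 199/87 2630/261 -2404/261; -221/87 -2404/261 2696/261]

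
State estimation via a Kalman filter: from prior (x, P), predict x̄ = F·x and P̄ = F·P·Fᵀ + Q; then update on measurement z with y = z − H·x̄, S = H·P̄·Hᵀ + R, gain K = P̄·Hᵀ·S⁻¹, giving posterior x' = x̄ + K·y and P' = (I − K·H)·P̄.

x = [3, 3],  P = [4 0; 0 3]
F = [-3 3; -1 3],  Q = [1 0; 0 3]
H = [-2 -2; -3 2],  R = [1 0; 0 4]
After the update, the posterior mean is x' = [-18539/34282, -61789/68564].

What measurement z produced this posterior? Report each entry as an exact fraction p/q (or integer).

z = [3, -1]

x̄ = F·x = [0, 6]
P̄ = F·P·Fᵀ + Q = [64 39; 39 34]
S = H·P̄·Hᵀ + R = [705 326; 326 248]
K = P̄·Hᵀ·S⁻¹ = [-3481/17141 -6607/34282; -10117/34282 13051/68564]
x' − x̄ = [-18539/34282, -473173/68564] = K·y
y = (KᵀK)⁻¹·Kᵀ·(x' − x̄) = [15, -13]
z = y + H·x̄ = [15, -13] + [-12, 12] = [3, -1]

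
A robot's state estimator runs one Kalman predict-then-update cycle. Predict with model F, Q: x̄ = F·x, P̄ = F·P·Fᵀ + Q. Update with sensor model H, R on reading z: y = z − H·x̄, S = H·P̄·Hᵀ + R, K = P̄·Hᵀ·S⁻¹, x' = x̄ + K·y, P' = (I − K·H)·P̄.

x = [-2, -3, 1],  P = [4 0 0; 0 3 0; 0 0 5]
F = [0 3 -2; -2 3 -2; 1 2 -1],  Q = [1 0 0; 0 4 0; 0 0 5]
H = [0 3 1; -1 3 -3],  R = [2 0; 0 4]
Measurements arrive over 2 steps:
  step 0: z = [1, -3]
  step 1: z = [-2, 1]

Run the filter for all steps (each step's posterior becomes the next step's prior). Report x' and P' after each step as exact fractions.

step 0: x' = [-44818/255969, -242/12189, 13885/15057], P' = [1090778/255969 5422/12189 -12092/15057; 5422/12189 800/4063 -34/717; -12092/15057 -34/717 7618/15057]
step 1: x' = [-10437645399/7137433573, -4005972284/7137433573, -3047232802/7137433573], P' = [18967577350/7137433573 1793112176/7137433573 -3591695166/7137433573; 1793112176/7137433573 1238105492/7137433573 -83258796/7137433573; -3591695166/7137433573 -83258796/7137433573 3204287670/7137433573]

step 0: x̄ = F·x = [-11, -7, -9]
step 0: P̄ = F·P·Fᵀ + Q = [48 47 28; 47 67 20; 28 20 26]
step 0: y = z − H·x̄ = [31, -20]
step 0: S = H·P̄·Hᵀ + R = [751 236; 236 415]
step 0: K = P̄·Hᵀ·S⁻¹ = [68011/255969 -33125/255969; 3311/12189 878/12189; 2738/15057 -3226/15057]
step 0: x' = x̄ + K·y = [-44818/255969, -242/12189, 13885/15057]
step 0: P' = (I − K·H)·P̄ = [1090778/255969 5422/12189 -12092/15057; 5422/12189 800/4063 -34/717; -12092/15057 -34/717 7618/15057]
step 1: x̄ = F·x = [-487336/255969, -397700/255969, -97009/85323]
step 1: P̄ = F·P·Fᵀ + Q = [1373249/255969 -388148/255969 466364/85323; -388148/255969 3493412/255969 -549680/85323; 466364/85323 -549680/85323 401873/28441]
step 1: y = z − H·x̄ = [108021/28441, 88652/255969]
step 1: S = H·P̄·Hᵀ + R = [2852807/28441 3361081/28441; 3361081/28441 106795706/255969]
step 1: K = P̄·Hᵀ·S⁻¹ = [893820681/7137433573 -703288831/7137433573; 1815528840/7137433573 542745172/7137433573; 1477255641/7137433573 -1567736058/7137433573]
step 1: x' = x̄ + K·y = [-10437645399/7137433573, -4005972284/7137433573, -3047232802/7137433573]
step 1: P' = (I − K·H)·P̄ = [18967577350/7137433573 1793112176/7137433573 -3591695166/7137433573; 1793112176/7137433573 1238105492/7137433573 -83258796/7137433573; -3591695166/7137433573 -83258796/7137433573 3204287670/7137433573]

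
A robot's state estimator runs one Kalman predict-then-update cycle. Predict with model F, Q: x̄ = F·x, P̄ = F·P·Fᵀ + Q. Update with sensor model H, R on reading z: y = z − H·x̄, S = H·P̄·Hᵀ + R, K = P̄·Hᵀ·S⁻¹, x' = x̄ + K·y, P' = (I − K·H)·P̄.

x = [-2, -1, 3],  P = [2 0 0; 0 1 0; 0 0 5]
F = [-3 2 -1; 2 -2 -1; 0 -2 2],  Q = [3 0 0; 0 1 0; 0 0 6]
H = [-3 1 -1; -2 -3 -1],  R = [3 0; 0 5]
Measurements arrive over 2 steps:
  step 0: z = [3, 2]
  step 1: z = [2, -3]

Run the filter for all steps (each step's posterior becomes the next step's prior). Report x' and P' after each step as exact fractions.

step 0: x' = [-18686/4881, -3856/4881, 38438/4881], P' = [6369/1627 1556/1627 -16196/1627; 1556/1627 2327/3254 -4375/1627; -16196/1627 -4375/1627 44112/1627]
step 1: x' = [137570896/178612575, 243176941/178612575, -19148360/7144503], P' = [223563892/59537525 63853732/59537525 -23208488/2381501; 63853732/59537525 47190547/59537525 -7319204/2381501; -23208488/2381501 -7319204/2381501 64580728/2381501]

step 0: x̄ = F·x = [1, -5, 8]
step 0: P̄ = F·P·Fᵀ + Q = [30 -11 -14; -11 18 -6; -14 -6 30]
step 0: y = z − H·x̄ = [19, -3]
step 0: S = H·P̄·Hᵀ + R = [315 -3; -3 93]
step 0: K = P̄·Hᵀ·S⁻¹ = [-1355/4881 -242/1627; 1741/9762 -891/3254; 101/4881 281/1627]
step 0: x' = x̄ + K·y = [-18686/4881, -3856/4881, 38438/4881]
step 0: P' = (I − K·H)·P̄ = [6369/1627 1556/1627 -16196/1627; 1556/1627 2327/3254 -4375/1627; -16196/1627 -4375/1627 44112/1627]
step 1: x̄ = F·x = [9908/4881, -68098/4881, 28196/1627]
step 1: P̄ = F·P·Fᵀ + Q = [12620/1627 608/1627 -12616/1627; 608/1627 110705/1627 -145828/1627; -12616/1627 -145828/1627 225864/1627]
step 1: y = z − H·x̄ = [192172/4881, -114533/4881]
step 1: S = H·P̄·Hᵀ + R = [667342/1627 -381011/1627; -381011/1627 362688/1627]
step 1: K = P̄·Hᵀ·S⁻¹ = [-8875248/59537525 -11695356/59537525; 12869817/59537525 -17259801/59537525; -758156/2381501 758772/2381501]
step 1: x' = x̄ + K·y = [137570896/178612575, 243176941/178612575, -19148360/7144503]
step 1: P' = (I − K·H)·P̄ = [223563892/59537525 63853732/59537525 -23208488/2381501; 63853732/59537525 47190547/59537525 -7319204/2381501; -23208488/2381501 -7319204/2381501 64580728/2381501]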